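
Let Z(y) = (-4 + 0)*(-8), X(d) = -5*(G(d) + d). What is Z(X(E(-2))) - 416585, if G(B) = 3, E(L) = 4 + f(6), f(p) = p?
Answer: -416553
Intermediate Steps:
E(L) = 10 (E(L) = 4 + 6 = 10)
X(d) = -15 - 5*d (X(d) = -5*(3 + d) = -15 - 5*d)
Z(y) = 32 (Z(y) = -4*(-8) = 32)
Z(X(E(-2))) - 416585 = 32 - 416585 = -416553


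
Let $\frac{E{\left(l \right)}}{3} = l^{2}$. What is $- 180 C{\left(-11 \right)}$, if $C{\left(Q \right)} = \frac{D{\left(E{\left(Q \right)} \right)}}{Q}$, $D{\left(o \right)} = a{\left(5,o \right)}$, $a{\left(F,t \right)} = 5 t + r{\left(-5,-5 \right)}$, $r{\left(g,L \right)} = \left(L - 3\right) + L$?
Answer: $\frac{324360}{11} \approx 29487.0$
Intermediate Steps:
$E{\left(l \right)} = 3 l^{2}$
$r{\left(g,L \right)} = -3 + 2 L$ ($r{\left(g,L \right)} = \left(-3 + L\right) + L = -3 + 2 L$)
$a{\left(F,t \right)} = -13 + 5 t$ ($a{\left(F,t \right)} = 5 t + \left(-3 + 2 \left(-5\right)\right) = 5 t - 13 = -13 + 5 t$)
$D{\left(o \right)} = -13 + 5 o$
$C{\left(Q \right)} = \frac{-13 + 15 Q^{2}}{Q}$ ($C{\left(Q \right)} = \frac{-13 + 5 \cdot 3 Q^{2}}{Q} = \frac{-13 + 15 Q^{2}}{Q}$)
$- 180 C{\left(-11 \right)} = - 180 \left(- \frac{13}{-11} + 15 \left(-11\right)\right) = - 180 \left(\left(-13\right) \left(- \frac{1}{11}\right) - 165\right) = - 180 \left(\frac{13}{11} - 165\right) = \left(-180\right) \left(- \frac{1802}{11}\right) = \frac{324360}{11}$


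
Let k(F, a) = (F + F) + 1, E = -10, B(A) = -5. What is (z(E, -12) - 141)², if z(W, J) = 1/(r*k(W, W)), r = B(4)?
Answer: 179399236/9025 ≈ 19878.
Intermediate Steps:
r = -5
k(F, a) = 1 + 2*F (k(F, a) = 2*F + 1 = 1 + 2*F)
z(W, J) = 1/(-5 - 10*W) (z(W, J) = 1/(-5*(1 + 2*W)) = 1/(-5 - 10*W))
(z(E, -12) - 141)² = (-1/(5 + 10*(-10)) - 141)² = (-1/(5 - 100) - 141)² = (-1/(-95) - 141)² = (-1*(-1/95) - 141)² = (1/95 - 141)² = (-13394/95)² = 179399236/9025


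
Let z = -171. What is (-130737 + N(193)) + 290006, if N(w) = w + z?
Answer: 159291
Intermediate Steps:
N(w) = -171 + w (N(w) = w - 171 = -171 + w)
(-130737 + N(193)) + 290006 = (-130737 + (-171 + 193)) + 290006 = (-130737 + 22) + 290006 = -130715 + 290006 = 159291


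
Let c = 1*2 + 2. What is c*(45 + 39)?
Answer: 336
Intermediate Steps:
c = 4 (c = 2 + 2 = 4)
c*(45 + 39) = 4*(45 + 39) = 4*84 = 336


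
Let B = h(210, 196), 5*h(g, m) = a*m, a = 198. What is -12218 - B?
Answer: -99898/5 ≈ -19980.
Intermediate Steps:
h(g, m) = 198*m/5 (h(g, m) = (198*m)/5 = 198*m/5)
B = 38808/5 (B = (198/5)*196 = 38808/5 ≈ 7761.6)
-12218 - B = -12218 - 1*38808/5 = -12218 - 38808/5 = -99898/5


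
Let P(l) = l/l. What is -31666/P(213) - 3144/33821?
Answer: -1070978930/33821 ≈ -31666.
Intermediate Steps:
P(l) = 1
-31666/P(213) - 3144/33821 = -31666/1 - 3144/33821 = -31666*1 - 3144*1/33821 = -31666 - 3144/33821 = -1070978930/33821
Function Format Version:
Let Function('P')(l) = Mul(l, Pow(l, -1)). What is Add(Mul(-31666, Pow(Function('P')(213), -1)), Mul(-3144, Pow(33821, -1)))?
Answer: Rational(-1070978930, 33821) ≈ -31666.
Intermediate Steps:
Function('P')(l) = 1
Add(Mul(-31666, Pow(Function('P')(213), -1)), Mul(-3144, Pow(33821, -1))) = Add(Mul(-31666, Pow(1, -1)), Mul(-3144, Pow(33821, -1))) = Add(Mul(-31666, 1), Mul(-3144, Rational(1, 33821))) = Add(-31666, Rational(-3144, 33821)) = Rational(-1070978930, 33821)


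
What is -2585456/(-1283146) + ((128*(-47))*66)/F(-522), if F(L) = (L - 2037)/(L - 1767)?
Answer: -194365829437160/547261769 ≈ -3.5516e+5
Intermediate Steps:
F(L) = (-2037 + L)/(-1767 + L)
-2585456/(-1283146) + ((128*(-47))*66)/F(-522) = -2585456/(-1283146) + ((128*(-47))*66)/(((-2037 - 522)/(-1767 - 522))) = -2585456*(-1/1283146) + (-6016*66)/((-2559/(-2289))) = 1292728/641573 - 397056/((-1/2289*(-2559))) = 1292728/641573 - 397056/853/763 = 1292728/641573 - 397056*763/853 = 1292728/641573 - 302953728/853 = -194365829437160/547261769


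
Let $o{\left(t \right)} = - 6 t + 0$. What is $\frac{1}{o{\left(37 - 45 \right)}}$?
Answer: $\frac{1}{48} \approx 0.020833$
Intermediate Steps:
$o{\left(t \right)} = - 6 t$
$\frac{1}{o{\left(37 - 45 \right)}} = \frac{1}{\left(-6\right) \left(37 - 45\right)} = \frac{1}{\left(-6\right) \left(-8\right)} = \frac{1}{48}$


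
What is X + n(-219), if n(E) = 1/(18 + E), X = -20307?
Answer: -4081708/201 ≈ -20307.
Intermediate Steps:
X + n(-219) = -20307 + 1/(18 - 219) = -20307 + 1/(-201) = -20307 - 1/201 = -4081708/201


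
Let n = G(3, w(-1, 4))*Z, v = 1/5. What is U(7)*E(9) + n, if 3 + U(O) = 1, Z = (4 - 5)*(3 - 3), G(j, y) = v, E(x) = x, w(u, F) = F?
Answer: -18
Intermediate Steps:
v = ⅕ ≈ 0.20000
G(j, y) = ⅕
Z = 0 (Z = -1*0 = 0)
U(O) = -2 (U(O) = -3 + 1 = -2)
n = 0 (n = (⅕)*0 = 0)
U(7)*E(9) + n = -2*9 + 0 = -18 + 0 = -18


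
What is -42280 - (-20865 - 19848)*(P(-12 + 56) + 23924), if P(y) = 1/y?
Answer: 42854964121/44 ≈ 9.7398e+8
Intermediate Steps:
-42280 - (-20865 - 19848)*(P(-12 + 56) + 23924) = -42280 - (-20865 - 19848)*(1/(-12 + 56) + 23924) = -42280 - (-40713)*(1/44 + 23924) = -42280 - (-40713)*1052657/44 = -42280 - 1*(-42856824441/44) = -42280 + 42856824441/44 = 42854964121/44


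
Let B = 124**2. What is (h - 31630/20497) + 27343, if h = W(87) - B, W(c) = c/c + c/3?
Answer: 245870879/20497 ≈ 11995.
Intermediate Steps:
B = 15376
W(c) = 1 + c/3 (W(c) = 1 + c*(1/3) = 1 + c/3)
h = -15346 (h = (1 + (1/3)*87) - 1*15376 = (1 + 29) - 15376 = 30 - 15376 = -15346)
(h - 31630/20497) + 27343 = (-15346 - 31630/20497) + 27343 = -314578592/20497 + 27343 = 245870879/20497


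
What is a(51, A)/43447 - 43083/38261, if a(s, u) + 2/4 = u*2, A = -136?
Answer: -3764506447/3324651334 ≈ -1.1323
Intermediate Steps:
a(s, u) = -1/2 + 2*u (a(s, u) = -1/2 + u*2 = -1/2 + 2*u)
a(51, A)/43447 - 43083/38261 = (-1/2 + 2*(-136))/43447 - 43083/38261 = (-1/2 - 272)*(1/43447) - 43083*1/38261 = -545/2*1/43447 - 43083/38261 = -545/86894 - 43083/38261 = -3764506447/3324651334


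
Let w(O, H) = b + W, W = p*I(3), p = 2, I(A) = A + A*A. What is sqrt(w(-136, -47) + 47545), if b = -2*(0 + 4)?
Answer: sqrt(47561) ≈ 218.08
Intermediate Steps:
I(A) = A + A**2
W = 24 (W = 2*(3*(1 + 3)) = 2*(3*4) = 2*12 = 24)
b = -8 (b = -2*4 = -8)
w(O, H) = 16 (w(O, H) = -8 + 24 = 16)
sqrt(w(-136, -47) + 47545) = sqrt(16 + 47545) = sqrt(47561)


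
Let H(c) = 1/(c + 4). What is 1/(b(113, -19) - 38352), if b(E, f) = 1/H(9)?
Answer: -1/38339 ≈ -2.6083e-5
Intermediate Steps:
H(c) = 1/(4 + c)
b(E, f) = 13 (b(E, f) = 1/(1/(4 + 9)) = 1/(1/13) = 13)
1/(b(113, -19) - 38352) = 1/(13 - 38352) = 1/(-38339) = -1/38339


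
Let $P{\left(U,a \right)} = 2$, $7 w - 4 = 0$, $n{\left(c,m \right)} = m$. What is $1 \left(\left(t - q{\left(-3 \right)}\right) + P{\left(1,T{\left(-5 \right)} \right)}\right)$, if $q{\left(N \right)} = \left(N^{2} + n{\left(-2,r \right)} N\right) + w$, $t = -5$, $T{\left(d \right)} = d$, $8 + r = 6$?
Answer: $- \frac{130}{7} \approx -18.571$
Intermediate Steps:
$r = -2$ ($r = -8 + 6 = -2$)
$w = \frac{4}{7}$ ($w = \frac{4}{7} + \frac{1}{7} \cdot 0 = \frac{4}{7} + 0 = \frac{4}{7} \approx 0.57143$)
$q{\left(N \right)} = \frac{4}{7} + N^{2} - 2 N$ ($q{\left(N \right)} = \left(N^{2} - 2 N\right) + \frac{4}{7} = \frac{4}{7} + N^{2} - 2 N$)
$1 \left(\left(t - q{\left(-3 \right)}\right) + P{\left(1,T{\left(-5 \right)} \right)}\right) = 1 \left(\left(-5 - \left(\frac{4}{7} + \left(-3\right)^{2} - -6\right)\right) + 2\right) = 1 \left(\left(-5 - \left(\frac{4}{7} + 9 + 6\right)\right) + 2\right) = 1 \left(\left(-5 - \frac{109}{7}\right) + 2\right) = 1 \left(- \frac{144}{7} + 2\right) = 1 \left(- \frac{130}{7}\right) = - \frac{130}{7}$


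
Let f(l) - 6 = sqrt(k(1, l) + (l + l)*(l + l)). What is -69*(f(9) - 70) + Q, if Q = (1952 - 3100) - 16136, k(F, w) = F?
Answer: -12868 - 345*sqrt(13) ≈ -14112.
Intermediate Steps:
Q = -17284 (Q = -1148 - 16136 = -17284)
f(l) = 6 + sqrt(1 + 4*l**2) (f(l) = 6 + sqrt(1 + (l + l)*(l + l)) = 6 + sqrt(1 + (2*l)*(2*l)) = 6 + sqrt(1 + 4*l**2))
-69*(f(9) - 70) + Q = -69*((6 + sqrt(1 + 4*9**2)) - 70) - 17284 = -69*((6 + sqrt(1 + 4*81)) - 70) - 17284 = -69*((6 + sqrt(1 + 324)) - 70) - 17284 = -69*((6 + sqrt(325)) - 70) - 17284 = -69*((6 + 5*sqrt(13)) - 70) - 17284 = -69*(-64 + 5*sqrt(13)) - 17284 = (4416 - 345*sqrt(13)) - 17284 = -12868 - 345*sqrt(13)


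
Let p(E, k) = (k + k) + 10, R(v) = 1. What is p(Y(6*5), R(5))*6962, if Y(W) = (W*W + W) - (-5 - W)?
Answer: 83544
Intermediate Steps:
Y(W) = 5 + W**2 + 2*W (Y(W) = (W**2 + W) + (5 + W) = (W + W**2) + (5 + W) = 5 + W**2 + 2*W)
p(E, k) = 10 + 2*k (p(E, k) = 2*k + 10 = 10 + 2*k)
p(Y(6*5), R(5))*6962 = (10 + 2*1)*6962 = (10 + 2)*6962 = 12*6962 = 83544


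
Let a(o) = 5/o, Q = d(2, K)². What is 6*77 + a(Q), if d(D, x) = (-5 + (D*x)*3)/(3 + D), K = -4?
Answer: 388667/841 ≈ 462.15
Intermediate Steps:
d(D, x) = (-5 + 3*D*x)/(3 + D)
Q = 841/25 (Q = ((-5 + 3*2*(-4))/(3 + 2))² = ((-5 - 24)/5)² = ((⅕)*(-29))² = (-29/5)² = 841/25 ≈ 33.640)
6*77 + a(Q) = 6*77 + 5/(841/25) = 462 + 5*(25/841) = 462 + 125/841 = 388667/841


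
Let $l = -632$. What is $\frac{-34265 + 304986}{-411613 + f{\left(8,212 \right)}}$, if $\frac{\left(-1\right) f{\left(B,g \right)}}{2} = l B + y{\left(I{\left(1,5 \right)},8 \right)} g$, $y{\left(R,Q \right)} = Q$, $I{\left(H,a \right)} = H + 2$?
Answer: $- \frac{270721}{404893} \approx -0.66862$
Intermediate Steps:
$I{\left(H,a \right)} = 2 + H$
$f{\left(B,g \right)} = - 16 g + 1264 B$ ($f{\left(B,g \right)} = - 2 \left(- 632 B + 8 g\right) = - 16 g + 1264 B$)
$\frac{-34265 + 304986}{-411613 + f{\left(8,212 \right)}} = \frac{-34265 + 304986}{-411613 + \left(\left(-16\right) 212 + 1264 \cdot 8\right)} = \frac{270721}{-411613 + \left(-3392 + 10112\right)} = \frac{270721}{-411613 + 6720} = \frac{270721}{-404893} = 270721 \left(- \frac{1}{404893}\right) = - \frac{270721}{404893}$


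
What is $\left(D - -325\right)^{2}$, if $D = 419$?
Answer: $553536$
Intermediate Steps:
$\left(D - -325\right)^{2} = \left(419 - -325\right)^{2} = \left(419 + 325\right)^{2} = 744^{2} = 553536$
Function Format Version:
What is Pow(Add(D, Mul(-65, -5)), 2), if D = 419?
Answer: 553536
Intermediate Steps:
Pow(Add(D, Mul(-65, -5)), 2) = Pow(Add(419, Mul(-65, -5)), 2) = Pow(Add(419, 325), 2) = Pow(744, 2) = 553536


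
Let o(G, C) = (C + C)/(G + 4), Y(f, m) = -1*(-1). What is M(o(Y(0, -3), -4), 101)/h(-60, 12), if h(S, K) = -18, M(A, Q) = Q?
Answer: -101/18 ≈ -5.6111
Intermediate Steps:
Y(f, m) = 1
o(G, C) = 2*C/(4 + G) (o(G, C) = (2*C)/(4 + G) = 2*C/(4 + G))
M(o(Y(0, -3), -4), 101)/h(-60, 12) = 101/(-18) = 101*(-1/18) = -101/18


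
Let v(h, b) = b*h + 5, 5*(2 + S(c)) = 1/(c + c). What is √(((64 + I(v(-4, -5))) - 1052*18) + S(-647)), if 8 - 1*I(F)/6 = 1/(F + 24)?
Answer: I*√38615843349030/45290 ≈ 137.21*I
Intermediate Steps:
S(c) = -2 + 1/(10*c) (S(c) = -2 + 1/(5*(c + c)) = -2 + 1/(5*((2*c))) = -2 + (1/(2*c))/5 = -2 + 1/(10*c))
v(h, b) = 5 + b*h
I(F) = 48 - 6/(24 + F) (I(F) = 48 - 6/(F + 24) = 48 - 6/(24 + F))
√(((64 + I(v(-4, -5))) - 1052*18) + S(-647)) = √(((64 + 6*(191 + 8*(5 - 5*(-4)))/(24 + (5 - 5*(-4)))) - 1052*18) + (-2 + (⅒)/(-647))) = √(((64 + 6*(191 + 8*(5 + 20))/(24 + (5 + 20))) - 18936) + (-2 + (⅒)*(-1/647))) = √(((64 + 6*(191 + 8*25)/(24 + 25)) - 18936) + (-2 - 1/6470)) = √(((64 + 6*(191 + 200)/49) - 18936) - 12941/6470) = √(((64 + 6*(1/49)*391) - 18936) - 12941/6470) = √(((64 + 2346/49) - 18936) - 12941/6470) = √((5482/49 - 18936) - 12941/6470) = √(-922382/49 - 12941/6470) = √(-5968445649/317030) = I*√38615843349030/45290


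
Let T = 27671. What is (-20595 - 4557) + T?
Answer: 2519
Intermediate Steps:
(-20595 - 4557) + T = (-20595 - 4557) + 27671 = -25152 + 27671 = 2519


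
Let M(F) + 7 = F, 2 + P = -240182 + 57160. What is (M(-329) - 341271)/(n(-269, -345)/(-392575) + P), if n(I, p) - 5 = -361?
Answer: 134106368025/71850646444 ≈ 1.8665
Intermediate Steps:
n(I, p) = -356 (n(I, p) = 5 - 361 = -356)
P = -183024 (P = -2 + (-240182 + 57160) = -2 - 183022 = -183024)
M(F) = -7 + F
(M(-329) - 341271)/(n(-269, -345)/(-392575) + P) = ((-7 - 329) - 341271)/(-356/(-392575) - 183024) = (-336 - 341271)/(-356*(-1/392575) - 183024) = -341607/(356/392575 - 183024) = -341607/(-71850646444/392575) = -341607*(-392575/71850646444) = 134106368025/71850646444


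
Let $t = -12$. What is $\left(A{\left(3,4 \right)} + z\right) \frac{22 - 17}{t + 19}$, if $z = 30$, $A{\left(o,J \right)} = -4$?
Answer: $\frac{130}{7} \approx 18.571$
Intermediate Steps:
$\left(A{\left(3,4 \right)} + z\right) \frac{22 - 17}{t + 19} = \left(-4 + 30\right) \frac{22 - 17}{-12 + 19} = 26 \cdot \frac{5}{7} = \frac{130}{7}$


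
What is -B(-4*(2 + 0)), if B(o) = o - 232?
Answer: 240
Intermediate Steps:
B(o) = -232 + o
-B(-4*(2 + 0)) = -(-232 - 4*(2 + 0)) = -(-232 - 4*2) = -(-232 - 8) = -1*(-240) = 240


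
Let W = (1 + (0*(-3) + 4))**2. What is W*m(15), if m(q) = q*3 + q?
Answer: 1500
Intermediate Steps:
W = 25 (W = (1 + (0 + 4))**2 = (1 + 4)**2 = 5**2 = 25)
m(q) = 4*q (m(q) = 3*q + q = 4*q)
W*m(15) = 25*(4*15) = 25*60 = 1500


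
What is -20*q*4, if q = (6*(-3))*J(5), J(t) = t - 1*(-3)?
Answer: 11520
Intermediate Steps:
J(t) = 3 + t (J(t) = t + 3 = 3 + t)
q = -144 (q = (6*(-3))*(3 + 5) = -18*8 = -144)
-20*q*4 = -20*(-144)*4 = 2880*4 = 11520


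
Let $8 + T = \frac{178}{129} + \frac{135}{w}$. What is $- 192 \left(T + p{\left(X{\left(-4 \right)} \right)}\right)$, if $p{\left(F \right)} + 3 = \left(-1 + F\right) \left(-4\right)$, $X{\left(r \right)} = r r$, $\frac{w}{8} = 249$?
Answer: $\frac{47660632}{3569} \approx 13354.0$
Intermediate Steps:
$w = 1992$ ($w = 8 \cdot 249 = 1992$)
$X{\left(r \right)} = r^{2}$
$T = - \frac{561251}{85656}$ ($T = -8 + \left(\frac{178}{129} + \frac{135}{1992}\right) = -8 + \left(178 \cdot \frac{1}{129} + 135 \cdot \frac{1}{1992}\right) = -8 + \left(\frac{178}{129} + \frac{45}{664}\right) = -8 + \frac{123997}{85656} = - \frac{561251}{85656} \approx -6.5524$)
$p{\left(F \right)} = 1 - 4 F$ ($p{\left(F \right)} = -3 + \left(-1 + F\right) \left(-4\right) = -3 - \left(-4 + 4 F\right) = 1 - 4 F$)
$- 192 \left(T + p{\left(X{\left(-4 \right)} \right)}\right) = - 192 \left(- \frac{561251}{85656} + \left(1 - 4 \left(-4\right)^{2}\right)\right) = - 192 \left(- \frac{561251}{85656} + \left(1 - 64\right)\right) = - 192 \left(- \frac{561251}{85656} - 63\right) = \left(-192\right) \left(- \frac{5957579}{85656}\right) = \frac{47660632}{3569}$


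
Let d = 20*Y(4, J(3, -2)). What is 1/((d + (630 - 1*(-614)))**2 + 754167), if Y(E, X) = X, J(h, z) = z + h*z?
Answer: 1/1929223 ≈ 5.1834e-7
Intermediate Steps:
d = -160 (d = 20*(-2*(1 + 3)) = 20*(-2*4) = 20*(-8) = -160)
1/((d + (630 - 1*(-614)))**2 + 754167) = 1/((-160 + (630 - 1*(-614)))**2 + 754167) = 1/((-160 + (630 + 614))**2 + 754167) = 1/((-160 + 1244)**2 + 754167) = 1/(1084**2 + 754167) = 1/(1175056 + 754167) = 1/1929223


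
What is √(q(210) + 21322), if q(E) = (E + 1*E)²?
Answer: √197722 ≈ 444.66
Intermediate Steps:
q(E) = 4*E² (q(E) = (E + E)² = (2*E)² = 4*E²)
√(q(210) + 21322) = √(4*210² + 21322) = √(4*44100 + 21322) = √(176400 + 21322) = √197722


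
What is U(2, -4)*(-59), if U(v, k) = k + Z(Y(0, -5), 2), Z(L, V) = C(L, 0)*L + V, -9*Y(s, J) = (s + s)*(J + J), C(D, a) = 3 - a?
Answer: 118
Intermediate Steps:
Y(s, J) = -4*J*s/9 (Y(s, J) = -(s + s)*(J + J)/9 = -2*s*2*J/9 = -4*J*s/9)
Z(L, V) = V + 3*L (Z(L, V) = (3 - 1*0)*L + V = (3 + 0)*L + V = 3*L + V = V + 3*L)
U(v, k) = 2 + k (U(v, k) = k + (2 + 3*(-4/9*(-5)*0)) = k + (2 + 3*0) = k + (2 + 0) = k + 2 = 2 + k)
U(2, -4)*(-59) = (2 - 4)*(-59) = -2*(-59) = 118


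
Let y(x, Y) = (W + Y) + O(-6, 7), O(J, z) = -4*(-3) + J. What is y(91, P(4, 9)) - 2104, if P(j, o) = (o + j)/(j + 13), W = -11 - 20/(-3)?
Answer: -107180/51 ≈ -2101.6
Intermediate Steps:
W = -13/3 (W = -11 - 20*(-1/3) = -11 + 20/3 = -13/3 ≈ -4.3333)
P(j, o) = (j + o)/(13 + j)
O(J, z) = 12 + J
y(x, Y) = 5/3 + Y (y(x, Y) = (-13/3 + Y) + (12 - 6) = (-13/3 + Y) + 6 = 5/3 + Y)
y(91, P(4, 9)) - 2104 = (5/3 + (4 + 9)/(13 + 4)) - 2104 = (5/3 + 13/17) - 2104 = 124/51 - 2104 = -107180/51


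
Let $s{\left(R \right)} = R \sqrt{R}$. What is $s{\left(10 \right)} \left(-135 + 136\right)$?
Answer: $10 \sqrt{10} \approx 31.623$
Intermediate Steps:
$s{\left(R \right)} = R^{\frac{3}{2}}$
$s{\left(10 \right)} \left(-135 + 136\right) = 10^{\frac{3}{2}} \left(-135 + 136\right) = 10 \sqrt{10} \cdot 1 = 10 \sqrt{10}$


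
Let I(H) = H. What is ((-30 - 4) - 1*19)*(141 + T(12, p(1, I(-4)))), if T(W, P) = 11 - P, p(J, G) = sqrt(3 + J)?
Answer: -7950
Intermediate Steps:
((-30 - 4) - 1*19)*(141 + T(12, p(1, I(-4)))) = ((-30 - 4) - 1*19)*(141 + (11 - sqrt(3 + 1))) = (-34 - 19)*(141 + (11 - sqrt(4))) = -53*(141 + (11 - 1*2)) = -53*(141 + (11 - 2)) = -53*(141 + 9) = -53*150 = -7950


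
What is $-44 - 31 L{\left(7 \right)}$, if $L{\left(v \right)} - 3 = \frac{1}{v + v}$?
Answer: $- \frac{1949}{14} \approx -139.21$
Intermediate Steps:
$L{\left(v \right)} = 3 + \frac{1}{2 v}$ ($L{\left(v \right)} = 3 + \frac{1}{v + v} = 3 + \frac{1}{2 v}$)
$-44 - 31 L{\left(7 \right)} = -44 - 31 \left(3 + \frac{1}{2 \cdot 7}\right) = -44 - 31 \left(3 + \frac{1}{2} \cdot \frac{1}{7}\right) = -44 - 31 \left(3 + \frac{1}{14}\right) = -44 - \frac{1333}{14} = - \frac{1949}{14}$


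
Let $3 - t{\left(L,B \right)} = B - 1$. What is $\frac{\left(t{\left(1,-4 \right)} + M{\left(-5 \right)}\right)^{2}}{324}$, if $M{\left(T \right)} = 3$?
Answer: $\frac{121}{324} \approx 0.37346$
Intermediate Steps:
$t{\left(L,B \right)} = 4 - B$ ($t{\left(L,B \right)} = 3 - \left(B - 1\right) = 3 - \left(-1 + B\right) = 4 - B$)
$\frac{\left(t{\left(1,-4 \right)} + M{\left(-5 \right)}\right)^{2}}{324} = \frac{\left(\left(4 - -4\right) + 3\right)^{2}}{324} = \left(\left(4 + 4\right) + 3\right)^{2} \cdot \frac{1}{324} = \left(8 + 3\right)^{2} \cdot \frac{1}{324} = 11^{2} \cdot \frac{1}{324} = 121 \cdot \frac{1}{324} = \frac{121}{324}$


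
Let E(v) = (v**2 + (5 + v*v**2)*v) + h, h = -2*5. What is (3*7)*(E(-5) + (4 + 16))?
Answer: 13335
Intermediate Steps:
h = -10
E(v) = -10 + v**2 + v*(5 + v**3) (E(v) = (v**2 + (5 + v*v**2)*v) - 10 = (v**2 + (5 + v**3)*v) - 10 = (v**2 + v*(5 + v**3)) - 10 = -10 + v**2 + v*(5 + v**3))
(3*7)*(E(-5) + (4 + 16)) = (3*7)*((-10 + (-5)**2 + (-5)**4 + 5*(-5)) + (4 + 16)) = 21*((-10 + 25 + 625 - 25) + 20) = 21*(615 + 20) = 21*635 = 13335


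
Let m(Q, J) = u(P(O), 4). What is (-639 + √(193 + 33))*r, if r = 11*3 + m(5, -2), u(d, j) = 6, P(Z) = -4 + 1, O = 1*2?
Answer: -24921 + 39*√226 ≈ -24335.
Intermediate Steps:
O = 2
P(Z) = -3
m(Q, J) = 6
r = 39 (r = 11*3 + 6 = 33 + 6 = 39)
(-639 + √(193 + 33))*r = (-639 + √(193 + 33))*39 = (-639 + √226)*39 = -24921 + 39*√226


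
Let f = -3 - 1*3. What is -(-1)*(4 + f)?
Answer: -2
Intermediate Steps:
f = -6 (f = -3 - 3 = -6)
-(-1)*(4 + f) = -(-1)*(4 - 6) = -(-1)*(-2) = -1*2 = -2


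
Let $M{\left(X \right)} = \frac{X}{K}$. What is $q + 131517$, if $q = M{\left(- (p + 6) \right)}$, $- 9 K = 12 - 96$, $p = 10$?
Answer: $\frac{920607}{7} \approx 1.3152 \cdot 10^{5}$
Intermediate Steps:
$K = \frac{28}{3}$ ($K = - \frac{12 - 96}{9} = \left(- \frac{1}{9}\right) \left(-84\right) = \frac{28}{3} \approx 9.3333$)
$M{\left(X \right)} = \frac{3 X}{28}$ ($M{\left(X \right)} = \frac{X}{\frac{28}{3}} = X \frac{3}{28} = \frac{3 X}{28}$)
$q = - \frac{12}{7}$ ($q = \frac{3 \left(- (10 + 6)\right)}{28} = \frac{3 \left(\left(-1\right) 16\right)}{28} = \frac{3}{28} \left(-16\right) = - \frac{12}{7} \approx -1.7143$)
$q + 131517 = - \frac{12}{7} + 131517 = \frac{920607}{7}$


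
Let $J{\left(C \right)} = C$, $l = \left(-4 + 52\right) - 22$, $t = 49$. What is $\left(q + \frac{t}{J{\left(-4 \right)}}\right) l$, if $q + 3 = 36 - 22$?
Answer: $- \frac{65}{2} \approx -32.5$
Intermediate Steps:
$l = 26$ ($l = 48 - 22 = 26$)
$q = 11$ ($q = -3 + \left(36 - 22\right) = -3 + 14 = 11$)
$\left(q + \frac{t}{J{\left(-4 \right)}}\right) l = \left(11 + \frac{49}{-4}\right) 26 = \left(11 + 49 \left(- \frac{1}{4}\right)\right) 26 = \left(11 - \frac{49}{4}\right) 26 = \left(- \frac{5}{4}\right) 26 = - \frac{65}{2}$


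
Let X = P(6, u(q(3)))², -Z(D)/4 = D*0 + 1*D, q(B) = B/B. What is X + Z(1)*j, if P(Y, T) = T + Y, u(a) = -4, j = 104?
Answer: -412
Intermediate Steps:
q(B) = 1
Z(D) = -4*D (Z(D) = -4*(D*0 + 1*D) = -4*(0 + D) = -4*D)
X = 4 (X = (-4 + 6)² = 2² = 4)
X + Z(1)*j = 4 - 4*1*104 = 4 - 4*104 = 4 - 416 = -412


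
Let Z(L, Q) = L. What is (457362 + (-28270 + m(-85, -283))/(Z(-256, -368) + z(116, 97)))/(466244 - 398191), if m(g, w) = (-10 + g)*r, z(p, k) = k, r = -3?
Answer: 72748543/10820427 ≈ 6.7233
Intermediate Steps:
m(g, w) = 30 - 3*g (m(g, w) = (-10 + g)*(-3) = 30 - 3*g)
(457362 + (-28270 + m(-85, -283))/(Z(-256, -368) + z(116, 97)))/(466244 - 398191) = (457362 + (-28270 + (30 - 3*(-85)))/(-256 + 97))/(466244 - 398191) = (457362 + (-28270 + (30 + 255))/(-159))/68053 = (457362 + (-28270 + 285)*(-1/159))*(1/68053) = (457362 - 27985*(-1/159))*(1/68053) = (457362 + 27985/159)*(1/68053) = (72748543/159)*(1/68053) = 72748543/10820427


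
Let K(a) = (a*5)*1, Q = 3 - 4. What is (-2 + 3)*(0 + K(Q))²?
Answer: 25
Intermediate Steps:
Q = -1
K(a) = 5*a (K(a) = (5*a)*1 = 5*a)
(-2 + 3)*(0 + K(Q))² = (-2 + 3)*(0 + 5*(-1))² = 1*(0 - 5)² = 1*(-5)² = 1*25 = 25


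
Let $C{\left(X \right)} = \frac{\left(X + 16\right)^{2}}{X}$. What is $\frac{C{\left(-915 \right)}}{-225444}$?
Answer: $\frac{808201}{206281260} \approx 0.003918$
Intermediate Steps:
$C{\left(X \right)} = \frac{\left(16 + X\right)^{2}}{X}$
$\frac{C{\left(-915 \right)}}{-225444} = \frac{\frac{1}{-915} \left(16 - 915\right)^{2}}{-225444} = - \frac{\left(-899\right)^{2}}{915} \left(- \frac{1}{225444}\right) = \left(- \frac{1}{915}\right) 808201 \left(- \frac{1}{225444}\right) = \left(- \frac{808201}{915}\right) \left(- \frac{1}{225444}\right) = \frac{808201}{206281260}$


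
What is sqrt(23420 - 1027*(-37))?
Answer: sqrt(61419) ≈ 247.83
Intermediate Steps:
sqrt(23420 - 1027*(-37)) = sqrt(23420 + 37999) = sqrt(61419)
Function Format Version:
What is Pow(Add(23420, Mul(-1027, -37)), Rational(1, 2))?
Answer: Pow(61419, Rational(1, 2)) ≈ 247.83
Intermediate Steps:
Pow(Add(23420, Mul(-1027, -37)), Rational(1, 2)) = Pow(Add(23420, 37999), Rational(1, 2)) = Pow(61419, Rational(1, 2))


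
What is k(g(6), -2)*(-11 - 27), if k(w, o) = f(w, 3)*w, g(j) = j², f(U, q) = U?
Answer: -49248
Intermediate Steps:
k(w, o) = w² (k(w, o) = w*w = w²)
k(g(6), -2)*(-11 - 27) = (6²)²*(-11 - 27) = 36²*(-38) = 1296*(-38) = -49248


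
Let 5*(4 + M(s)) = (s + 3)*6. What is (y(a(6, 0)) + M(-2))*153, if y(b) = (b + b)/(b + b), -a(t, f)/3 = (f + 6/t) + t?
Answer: -1377/5 ≈ -275.40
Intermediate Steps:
a(t, f) = -18/t - 3*f - 3*t (a(t, f) = -3*((f + 6/t) + t) = -3*(f + t + 6/t) = -18/t - 3*f - 3*t)
M(s) = -⅖ + 6*s/5 (M(s) = -4 + ((s + 3)*6)/5 = -4 + ((3 + s)*6)/5 = -4 + (18 + 6*s)/5 = -4 + (18/5 + 6*s/5) = -⅖ + 6*s/5)
y(b) = 1 (y(b) = (2*b)/((2*b)) = (2*b)*(1/(2*b)) = 1)
(y(a(6, 0)) + M(-2))*153 = (1 + (-⅖ + (6/5)*(-2)))*153 = (1 + (-⅖ - 12/5))*153 = (1 - 14/5)*153 = -9/5*153 = -1377/5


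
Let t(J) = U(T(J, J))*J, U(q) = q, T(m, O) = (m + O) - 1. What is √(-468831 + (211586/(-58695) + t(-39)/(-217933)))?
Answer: I*√76712808206613757925076330/12791577435 ≈ 684.71*I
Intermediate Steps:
T(m, O) = -1 + O + m (T(m, O) = (O + m) - 1 = -1 + O + m)
t(J) = J*(-1 + 2*J) (t(J) = (-1 + J + J)*J = (-1 + 2*J)*J = J*(-1 + 2*J))
√(-468831 + (211586/(-58695) + t(-39)/(-217933))) = √(-468831 + (211586/(-58695) - 39*(-1 + 2*(-39))/(-217933))) = √(-468831 + (211586*(-1/58695) - 39*(-1 - 78)*(-1/217933))) = √(-468831 + (-211586/58695 - 39*(-79)*(-1/217933))) = √(-468831 + (-211586/58695 + 3081*(-1/217933))) = √(-468831 + (-211586/58695 - 3081/217933)) = √(-468831 - 46292411033/12791577435) = √(-5997134332839518/12791577435) = I*√76712808206613757925076330/12791577435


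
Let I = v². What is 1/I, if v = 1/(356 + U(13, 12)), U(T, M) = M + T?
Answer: 145161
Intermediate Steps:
v = 1/381 (v = 1/(356 + (12 + 13)) = 1/(356 + 25) = 1/381 ≈ 0.0026247)
I = 1/145161 (I = (1/381)² = 1/145161 ≈ 6.8889e-6)
1/I = 1/(1/145161) = 145161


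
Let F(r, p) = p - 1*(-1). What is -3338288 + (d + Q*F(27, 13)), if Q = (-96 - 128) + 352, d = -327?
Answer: -3336823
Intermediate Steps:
F(r, p) = 1 + p (F(r, p) = p + 1 = 1 + p)
Q = 128 (Q = -224 + 352 = 128)
-3338288 + (d + Q*F(27, 13)) = -3338288 + (-327 + 128*(1 + 13)) = -3338288 + (-327 + 128*14) = -3338288 + (-327 + 1792) = -3338288 + 1465 = -3336823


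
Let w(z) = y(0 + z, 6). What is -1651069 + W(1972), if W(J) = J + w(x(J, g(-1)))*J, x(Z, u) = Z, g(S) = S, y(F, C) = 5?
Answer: -1639237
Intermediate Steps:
w(z) = 5
W(J) = 6*J (W(J) = J + 5*J = 6*J)
-1651069 + W(1972) = -1651069 + 6*1972 = -1651069 + 11832 = -1639237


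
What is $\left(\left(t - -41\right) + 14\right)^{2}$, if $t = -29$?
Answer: $676$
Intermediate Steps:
$\left(\left(t - -41\right) + 14\right)^{2} = \left(\left(-29 - -41\right) + 14\right)^{2} = \left(\left(-29 + 41\right) + 14\right)^{2} = \left(12 + 14\right)^{2} = 26^{2} = 676$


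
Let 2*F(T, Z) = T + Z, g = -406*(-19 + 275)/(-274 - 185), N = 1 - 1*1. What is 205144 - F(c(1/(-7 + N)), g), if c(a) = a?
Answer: 1317528251/6426 ≈ 2.0503e+5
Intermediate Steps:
N = 0 (N = 1 - 1 = 0)
g = 103936/459 (g = -406/((-459/256)) = -406/((-459*1/256)) = -406/(-459/256) = -406*(-256/459) = 103936/459 ≈ 226.44)
F(T, Z) = T/2 + Z/2 (F(T, Z) = (T + Z)/2 = T/2 + Z/2)
205144 - F(c(1/(-7 + N)), g) = 205144 - (1/(2*(-7 + 0)) + (½)*(103936/459)) = 205144 - ((½)/(-7) + 51968/459) = 205144 - ((½)*(-⅐) + 51968/459) = 205144 - (-1/14 + 51968/459) = 205144 - 1*727093/6426 = 205144 - 727093/6426 = 1317528251/6426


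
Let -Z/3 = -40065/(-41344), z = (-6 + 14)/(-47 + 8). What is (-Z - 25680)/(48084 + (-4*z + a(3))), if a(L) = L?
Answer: -1656086211/3101502848 ≈ -0.53396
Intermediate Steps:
z = -8/39 (z = 8/(-39) = 8*(-1/39) = -8/39 ≈ -0.20513)
Z = -120195/41344 (Z = -(-120195)/(-41344) = -(-120195)*(-1)/41344 = -3*40065/41344 = -120195/41344 ≈ -2.9072)
(-Z - 25680)/(48084 + (-4*z + a(3))) = (-1*(-120195/41344) - 25680)/(48084 + (-4*(-8/39) + 3)) = (120195/41344 - 25680)/(48084 + (32/39 + 3)) = -1061593725/(41344*(48084 + 149/39)) = -1061593725/(41344*1875425/39) = -1061593725/41344*39/1875425 = -1656086211/3101502848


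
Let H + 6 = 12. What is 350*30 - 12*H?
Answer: 10428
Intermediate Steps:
H = 6 (H = -6 + 12 = 6)
350*30 - 12*H = 350*30 - 12*6 = 10500 - 72 = 10428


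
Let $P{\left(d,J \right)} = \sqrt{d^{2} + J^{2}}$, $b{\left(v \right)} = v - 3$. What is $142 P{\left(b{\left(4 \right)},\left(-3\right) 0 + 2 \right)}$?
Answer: $142 \sqrt{5} \approx 317.52$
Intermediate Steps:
$b{\left(v \right)} = -3 + v$
$P{\left(d,J \right)} = \sqrt{J^{2} + d^{2}}$
$142 P{\left(b{\left(4 \right)},\left(-3\right) 0 + 2 \right)} = 142 \sqrt{\left(\left(-3\right) 0 + 2\right)^{2} + \left(-3 + 4\right)^{2}} = 142 \sqrt{\left(0 + 2\right)^{2} + 1^{2}} = 142 \sqrt{2^{2} + 1} = 142 \sqrt{4 + 1} = 142 \sqrt{5}$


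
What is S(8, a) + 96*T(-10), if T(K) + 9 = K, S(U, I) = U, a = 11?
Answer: -1816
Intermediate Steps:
T(K) = -9 + K
S(8, a) + 96*T(-10) = 8 + 96*(-9 - 10) = 8 + 96*(-19) = 8 - 1824 = -1816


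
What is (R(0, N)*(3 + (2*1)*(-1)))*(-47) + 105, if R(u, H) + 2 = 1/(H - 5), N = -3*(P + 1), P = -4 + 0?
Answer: 749/4 ≈ 187.25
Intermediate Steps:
P = -4
N = 9 (N = -3*(-4 + 1) = -3*(-3) = 9)
R(u, H) = -2 + 1/(-5 + H) (R(u, H) = -2 + 1/(H - 5) = -2 + 1/(-5 + H))
(R(0, N)*(3 + (2*1)*(-1)))*(-47) + 105 = (((11 - 2*9)/(-5 + 9))*(3 + (2*1)*(-1)))*(-47) + 105 = (((11 - 18)/4)*(3 + 2*(-1)))*(-47) + 105 = (((1/4)*(-7))*(3 - 2))*(-47) + 105 = -7/4*1*(-47) + 105 = -7/4*(-47) + 105 = 329/4 + 105 = 749/4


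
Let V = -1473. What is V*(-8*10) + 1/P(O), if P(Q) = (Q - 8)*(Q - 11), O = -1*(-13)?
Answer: 1178401/10 ≈ 1.1784e+5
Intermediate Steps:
O = 13
P(Q) = (-11 + Q)*(-8 + Q) (P(Q) = (-8 + Q)*(-11 + Q) = (-11 + Q)*(-8 + Q))
V*(-8*10) + 1/P(O) = -(-11784)*10 + 1/(88 + 13² - 19*13) = -1473*(-80) + 1/(88 + 169 - 247) = 117840 + 1/10 = 117840 + ⅒ = 1178401/10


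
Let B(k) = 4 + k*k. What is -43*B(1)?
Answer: -215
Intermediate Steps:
B(k) = 4 + k**2
-43*B(1) = -43*(4 + 1**2) = -43*(4 + 1) = -43*5 = -215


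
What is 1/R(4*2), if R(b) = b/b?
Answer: 1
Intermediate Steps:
R(b) = 1
1/R(4*2) = 1/1 = 1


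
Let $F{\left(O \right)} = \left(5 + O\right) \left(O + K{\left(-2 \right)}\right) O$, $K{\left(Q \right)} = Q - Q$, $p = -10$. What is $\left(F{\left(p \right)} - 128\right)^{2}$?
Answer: $394384$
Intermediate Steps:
$K{\left(Q \right)} = 0$
$F{\left(O \right)} = O^{2} \left(5 + O\right)$ ($F{\left(O \right)} = \left(5 + O\right) \left(O + 0\right) O = \left(5 + O\right) O O = O \left(5 + O\right) O = O^{2} \left(5 + O\right)$)
$\left(F{\left(p \right)} - 128\right)^{2} = \left(\left(-10\right)^{2} \left(5 - 10\right) - 128\right)^{2} = \left(100 \left(-5\right) - 128\right)^{2} = \left(-500 - 128\right)^{2} = \left(-628\right)^{2} = 394384$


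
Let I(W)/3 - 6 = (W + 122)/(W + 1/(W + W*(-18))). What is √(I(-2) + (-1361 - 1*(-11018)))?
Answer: 3*√4734555/67 ≈ 97.428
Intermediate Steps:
I(W) = 18 + 3*(122 + W)/(W - 1/(17*W)) (I(W) = 18 + 3*((W + 122)/(W + 1/(W + W*(-18)))) = 18 + 3*((122 + W)/(W + 1/(W - 18*W))) = 18 + 3*((122 + W)/(W + 1/(-17*W))) = 18 + 3*((122 + W)/(W - 1/(17*W))) = 18 + 3*(122 + W)/(W - 1/(17*W)))
√(I(-2) + (-1361 - 1*(-11018))) = √(3*(-6 + 119*(-2)² + 2074*(-2))/(-1 + 17*(-2)²) + (-1361 - 1*(-11018))) = √(3*(-6 + 119*4 - 4148)/(-1 + 17*4) + (-1361 + 11018)) = √(3*(-6 + 476 - 4148)/(-1 + 68) + 9657) = √(3*(-3678)/67 + 9657) = √(3*(1/67)*(-3678) + 9657) = √(-11034/67 + 9657) = √(635985/67) = 3*√4734555/67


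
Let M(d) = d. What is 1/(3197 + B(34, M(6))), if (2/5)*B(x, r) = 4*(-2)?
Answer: 1/3177 ≈ 0.00031476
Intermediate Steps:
B(x, r) = -20 (B(x, r) = 5*(4*(-2))/2 = (5/2)*(-8) = -20)
1/(3197 + B(34, M(6))) = 1/(3197 - 20) = 1/3177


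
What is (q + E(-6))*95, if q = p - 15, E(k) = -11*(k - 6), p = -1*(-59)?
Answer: 16720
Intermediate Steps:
p = 59
E(k) = 66 - 11*k (E(k) = -11*(-6 + k) = 66 - 11*k)
q = 44 (q = 59 - 15 = 44)
(q + E(-6))*95 = (44 + (66 - 11*(-6)))*95 = (44 + (66 + 66))*95 = (44 + 132)*95 = 176*95 = 16720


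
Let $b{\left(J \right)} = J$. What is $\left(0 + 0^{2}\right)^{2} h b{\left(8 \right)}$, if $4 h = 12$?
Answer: $0$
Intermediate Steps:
$h = 3$ ($h = \frac{1}{4} \cdot 12 = 3$)
$\left(0 + 0^{2}\right)^{2} h b{\left(8 \right)} = \left(0 + 0^{2}\right)^{2} \cdot 3 \cdot 8 = \left(0 + 0\right)^{2} \cdot 3 \cdot 8 = 0^{2} \cdot 3 \cdot 8 = 0 \cdot 3 \cdot 8 = 0 \cdot 8 = 0$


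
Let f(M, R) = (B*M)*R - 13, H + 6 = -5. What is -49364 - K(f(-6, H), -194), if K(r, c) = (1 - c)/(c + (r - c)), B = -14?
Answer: -46253873/937 ≈ -49364.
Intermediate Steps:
H = -11 (H = -6 - 5 = -11)
f(M, R) = -13 - 14*M*R (f(M, R) = (-14*M)*R - 13 = -14*M*R - 13 = -13 - 14*M*R)
K(r, c) = (1 - c)/r
-49364 - K(f(-6, H), -194) = -49364 - (1 - 1*(-194))/(-13 - 14*(-6)*(-11)) = -49364 - (1 + 194)/(-13 - 924) = -49364 - 195/(-937) = -49364 - (-1)*195/937 = -49364 - 1*(-195/937) = -49364 + 195/937 = -46253873/937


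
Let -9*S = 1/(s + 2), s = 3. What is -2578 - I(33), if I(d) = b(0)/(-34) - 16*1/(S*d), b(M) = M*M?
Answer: -28598/11 ≈ -2599.8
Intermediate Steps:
b(M) = M²
S = -1/45 (S = -1/(9*(3 + 2)) = -⅑/5 = -⅑*⅕ = -1/45 ≈ -0.022222)
I(d) = 720/d (I(d) = 0²/(-34) - 16*(-45/d) = 0*(-1/34) - 16*(-45/d) = 0 - (-720)/d = 0 + 720/d = 720/d)
-2578 - I(33) = -2578 - 720/33 = -2578 - 1*240/11 = -2578 - 240/11 = -28598/11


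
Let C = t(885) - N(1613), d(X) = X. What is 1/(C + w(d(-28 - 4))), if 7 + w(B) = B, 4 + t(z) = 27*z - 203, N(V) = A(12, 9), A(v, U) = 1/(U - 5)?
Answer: 4/94595 ≈ 4.2286e-5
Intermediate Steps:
A(v, U) = 1/(-5 + U)
N(V) = 1/4 (N(V) = 1/(-5 + 9) = 1/4)
t(z) = -207 + 27*z (t(z) = -4 + (27*z - 203) = -4 + (-203 + 27*z) = -207 + 27*z)
w(B) = -7 + B
C = 94751/4 (C = (-207 + 27*885) - 1*1/4 = (-207 + 23895) - 1/4 = 23688 - 1/4 = 94751/4 ≈ 23688.)
1/(C + w(d(-28 - 4))) = 1/(94751/4 + (-7 + (-28 - 4))) = 1/(94751/4 + (-7 - 32)) = 1/(94751/4 - 39) = 1/(94595/4) = 4/94595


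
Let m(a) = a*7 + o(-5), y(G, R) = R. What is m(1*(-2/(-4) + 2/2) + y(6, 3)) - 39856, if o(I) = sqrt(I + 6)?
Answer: -79647/2 ≈ -39824.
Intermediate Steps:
o(I) = sqrt(6 + I)
m(a) = 1 + 7*a (m(a) = a*7 + sqrt(6 - 5) = 7*a + sqrt(1) = 7*a + 1 = 1 + 7*a)
m(1*(-2/(-4) + 2/2) + y(6, 3)) - 39856 = (1 + 7*(1*(-2/(-4) + 2/2) + 3)) - 39856 = (1 + 7*(1*(-2*(-1/4) + 2*(1/2)) + 3)) - 39856 = (1 + 7*(1*(1/2 + 1) + 3)) - 39856 = (1 + 7*(1*(3/2) + 3)) - 39856 = (1 + 7*(3/2 + 3)) - 39856 = (1 + 7*(9/2)) - 39856 = (1 + 63/2) - 39856 = 65/2 - 39856 = -79647/2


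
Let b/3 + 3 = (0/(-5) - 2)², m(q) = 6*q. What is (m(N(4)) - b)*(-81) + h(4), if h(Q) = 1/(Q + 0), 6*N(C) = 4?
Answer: -323/4 ≈ -80.750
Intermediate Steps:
N(C) = ⅔ (N(C) = (⅙)*4 = ⅔)
b = 3 (b = -9 + 3*(0/(-5) - 2)² = -9 + 3*(0*(-⅕) - 2)² = -9 + 3*(0 - 2)² = -9 + 3*(-2)² = -9 + 3*4 = -9 + 12 = 3)
h(Q) = 1/Q
(m(N(4)) - b)*(-81) + h(4) = (6*(⅔) - 1*3)*(-81) + 1/4 = (4 - 3)*(-81) + ¼ = 1*(-81) + ¼ = -81 + ¼ = -323/4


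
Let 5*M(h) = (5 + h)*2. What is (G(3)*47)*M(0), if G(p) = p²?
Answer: 846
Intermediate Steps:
M(h) = 2 + 2*h/5 (M(h) = ((5 + h)*2)/5 = (10 + 2*h)/5 = 2 + 2*h/5)
(G(3)*47)*M(0) = (3²*47)*(2 + (⅖)*0) = (9*47)*(2 + 0) = 423*2 = 846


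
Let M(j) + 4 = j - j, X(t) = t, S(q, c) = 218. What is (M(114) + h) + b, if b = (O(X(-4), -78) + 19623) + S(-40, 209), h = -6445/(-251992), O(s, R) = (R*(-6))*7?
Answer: 5824297541/251992 ≈ 23113.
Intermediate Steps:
O(s, R) = -42*R (O(s, R) = -6*R*7 = -42*R)
M(j) = -4 (M(j) = -4 + (j - j) = -4 + 0 = -4)
h = 6445/251992 (h = -6445*(-1/251992) = 6445/251992 ≈ 0.025576)
b = 23117 (b = (-42*(-78) + 19623) + 218 = (3276 + 19623) + 218 = 22899 + 218 = 23117)
(M(114) + h) + b = (-4 + 6445/251992) + 23117 = -1001523/251992 + 23117 = 5824297541/251992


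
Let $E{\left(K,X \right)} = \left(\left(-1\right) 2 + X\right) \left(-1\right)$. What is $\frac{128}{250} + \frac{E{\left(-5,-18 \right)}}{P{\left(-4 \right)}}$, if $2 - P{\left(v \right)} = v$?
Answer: $\frac{1442}{375} \approx 3.8453$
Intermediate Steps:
$P{\left(v \right)} = 2 - v$
$E{\left(K,X \right)} = 2 - X$ ($E{\left(K,X \right)} = \left(-2 + X\right) \left(-1\right) = 2 - X$)
$\frac{128}{250} + \frac{E{\left(-5,-18 \right)}}{P{\left(-4 \right)}} = \frac{128}{250} + \frac{2 - -18}{2 - -4} = 128 \cdot \frac{1}{250} + \frac{2 + 18}{2 + 4} = \frac{64}{125} + \frac{20}{6} = \frac{64}{125} + 20 \cdot \frac{1}{6} = \frac{64}{125} + \frac{10}{3} = \frac{1442}{375}$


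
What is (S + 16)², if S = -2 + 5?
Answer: 361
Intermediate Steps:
S = 3
(S + 16)² = (3 + 16)² = 19² = 361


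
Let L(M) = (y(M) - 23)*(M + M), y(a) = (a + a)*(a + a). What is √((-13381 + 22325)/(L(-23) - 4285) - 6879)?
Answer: I*√69567655265223/100563 ≈ 82.94*I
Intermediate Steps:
y(a) = 4*a² (y(a) = (2*a)*(2*a) = 4*a²)
L(M) = 2*M*(-23 + 4*M²) (L(M) = (4*M² - 23)*(M + M) = (-23 + 4*M²)*(2*M) = 2*M*(-23 + 4*M²))
√((-13381 + 22325)/(L(-23) - 4285) - 6879) = √((-13381 + 22325)/((-46*(-23) + 8*(-23)³) - 4285) - 6879) = √(8944/((1058 + 8*(-12167)) - 4285) - 6879) = √(8944/((1058 - 97336) - 4285) - 6879) = √(8944/(-96278 - 4285) - 6879) = √(8944/(-100563) - 6879) = √(8944*(-1/100563) - 6879) = √(-8944/100563 - 6879) = √(-691781821/100563) = I*√69567655265223/100563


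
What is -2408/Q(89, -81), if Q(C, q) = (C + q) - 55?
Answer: 2408/47 ≈ 51.234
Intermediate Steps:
Q(C, q) = -55 + C + q
-2408/Q(89, -81) = -2408/(-55 + 89 - 81) = -2408/(-47) = -2408*(-1/47) = 2408/47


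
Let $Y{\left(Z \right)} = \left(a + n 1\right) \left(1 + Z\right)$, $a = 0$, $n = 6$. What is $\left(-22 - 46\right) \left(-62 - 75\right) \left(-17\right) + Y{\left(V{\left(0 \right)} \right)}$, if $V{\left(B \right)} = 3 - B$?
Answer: $-158348$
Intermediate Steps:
$Y{\left(Z \right)} = 6 + 6 Z$ ($Y{\left(Z \right)} = \left(0 + 6 \cdot 1\right) \left(1 + Z\right) = \left(0 + 6\right) \left(1 + Z\right) = 6 \left(1 + Z\right) = 6 + 6 Z$)
$\left(-22 - 46\right) \left(-62 - 75\right) \left(-17\right) + Y{\left(V{\left(0 \right)} \right)} = \left(-22 - 46\right) \left(-62 - 75\right) \left(-17\right) + \left(6 + 6 \left(3 - 0\right)\right) = \left(-68\right) \left(-137\right) \left(-17\right) + \left(6 + 6 \left(3 + 0\right)\right) = 9316 \left(-17\right) + \left(6 + 6 \cdot 3\right) = -158372 + \left(6 + 18\right) = -158372 + 24 = -158348$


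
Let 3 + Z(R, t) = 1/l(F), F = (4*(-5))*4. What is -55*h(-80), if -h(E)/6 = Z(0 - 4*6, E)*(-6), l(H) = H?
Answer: 23859/4 ≈ 5964.8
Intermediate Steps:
F = -80 (F = -20*4 = -80)
Z(R, t) = -241/80 (Z(R, t) = -3 + 1/(-80) = -3 - 1/80 = -241/80)
h(E) = -2169/20 (h(E) = -(-723)*(-6)/40 = -6*723/40 = -2169/20)
-55*h(-80) = -55*(-2169/20) = 23859/4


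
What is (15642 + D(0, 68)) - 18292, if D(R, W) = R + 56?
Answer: -2594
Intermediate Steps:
D(R, W) = 56 + R
(15642 + D(0, 68)) - 18292 = (15642 + (56 + 0)) - 18292 = (15642 + 56) - 18292 = 15698 - 18292 = -2594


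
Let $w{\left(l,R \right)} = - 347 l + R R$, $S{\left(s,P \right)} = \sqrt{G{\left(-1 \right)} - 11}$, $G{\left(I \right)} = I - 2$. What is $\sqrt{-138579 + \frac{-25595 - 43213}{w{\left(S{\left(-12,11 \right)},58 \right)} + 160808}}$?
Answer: $\sqrt{3} \sqrt{\frac{-7583620132 + 16028971 i \sqrt{14}}{164172 - 347 i \sqrt{14}}} \approx 4.4517 \cdot 10^{-6} - 372.26 i$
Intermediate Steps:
$G{\left(I \right)} = -2 + I$ ($G{\left(I \right)} = I - 2 = -2 + I$)
$S{\left(s,P \right)} = i \sqrt{14}$ ($S{\left(s,P \right)} = \sqrt{\left(-2 - 1\right) - 11} = \sqrt{-3 - 11} = \sqrt{-14} = i \sqrt{14}$)
$w{\left(l,R \right)} = R^{2} - 347 l$ ($w{\left(l,R \right)} = - 347 l + R^{2} = R^{2} - 347 l$)
$\sqrt{-138579 + \frac{-25595 - 43213}{w{\left(S{\left(-12,11 \right)},58 \right)} + 160808}} = \sqrt{-138579 + \frac{-25595 - 43213}{\left(58^{2} - 347 i \sqrt{14}\right) + 160808}} = \sqrt{-138579 - \frac{68808}{\left(3364 - 347 i \sqrt{14}\right) + 160808}} = \sqrt{-138579 - \frac{68808}{164172 - 347 i \sqrt{14}}}$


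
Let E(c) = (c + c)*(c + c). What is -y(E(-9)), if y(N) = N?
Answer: -324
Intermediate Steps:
E(c) = 4*c**2 (E(c) = (2*c)*(2*c) = 4*c**2)
-y(E(-9)) = -4*(-9)**2 = -4*81 = -1*324 = -324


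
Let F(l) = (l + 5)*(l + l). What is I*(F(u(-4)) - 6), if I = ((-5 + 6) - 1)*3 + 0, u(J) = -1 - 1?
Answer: 0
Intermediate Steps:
u(J) = -2
F(l) = 2*l*(5 + l) (F(l) = (5 + l)*(2*l) = 2*l*(5 + l))
I = 0 (I = (1 - 1)*3 + 0 = 0*3 + 0 = 0 + 0 = 0)
I*(F(u(-4)) - 6) = 0*(2*(-2)*(5 - 2) - 6) = 0*(2*(-2)*3 - 6) = 0*(-12 - 6) = 0*(-18) = 0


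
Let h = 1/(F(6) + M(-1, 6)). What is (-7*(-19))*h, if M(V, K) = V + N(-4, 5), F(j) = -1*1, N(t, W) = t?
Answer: -133/6 ≈ -22.167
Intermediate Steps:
F(j) = -1
M(V, K) = -4 + V (M(V, K) = V - 4 = -4 + V)
h = -⅙ (h = 1/(-1 + (-4 - 1)) = 1/(-1 - 5) = 1/(-6) = -⅙ ≈ -0.16667)
(-7*(-19))*h = -7*(-19)*(-⅙) = 133*(-⅙) = -133/6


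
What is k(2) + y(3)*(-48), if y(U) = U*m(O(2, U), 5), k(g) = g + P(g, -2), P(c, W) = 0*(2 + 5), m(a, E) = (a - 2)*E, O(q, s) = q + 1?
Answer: -718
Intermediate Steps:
O(q, s) = 1 + q
m(a, E) = E*(-2 + a) (m(a, E) = (-2 + a)*E = E*(-2 + a))
P(c, W) = 0 (P(c, W) = 0*7 = 0)
k(g) = g (k(g) = g + 0 = g)
y(U) = 5*U (y(U) = U*(5*(-2 + (1 + 2))) = U*(5*(-2 + 3)) = U*(5*1) = U*5 = 5*U)
k(2) + y(3)*(-48) = 2 + (5*3)*(-48) = 2 + 15*(-48) = 2 - 720 = -718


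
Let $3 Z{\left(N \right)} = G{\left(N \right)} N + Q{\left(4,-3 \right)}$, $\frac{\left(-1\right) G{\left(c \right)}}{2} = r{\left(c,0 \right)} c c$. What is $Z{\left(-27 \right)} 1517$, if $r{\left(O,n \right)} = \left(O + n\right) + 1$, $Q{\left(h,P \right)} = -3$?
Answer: $-517559441$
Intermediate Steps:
$r{\left(O,n \right)} = 1 + O + n$
$G{\left(c \right)} = - 2 c^{2} \left(1 + c\right)$ ($G{\left(c \right)} = - 2 \left(1 + c + 0\right) c c = - 2 \left(1 + c\right) c c = - 2 c \left(1 + c\right) c = - 2 c^{2} \left(1 + c\right)$)
$Z{\left(N \right)} = -1 + \frac{2 N^{3} \left(-1 - N\right)}{3}$ ($Z{\left(N \right)} = \frac{2 N^{2} \left(-1 - N\right) N - 3}{3} = \frac{2 N^{3} \left(-1 - N\right) - 3}{3} = \frac{-3 + 2 N^{3} \left(-1 - N\right)}{3} = -1 + \frac{2 N^{3} \left(-1 - N\right)}{3}$)
$Z{\left(-27 \right)} 1517 = \left(-1 - \frac{2 \left(-27\right)^{3} \left(1 - 27\right)}{3}\right) 1517 = \left(-1 - \left(-13122\right) \left(-26\right)\right) 1517 = \left(-1 - 341172\right) 1517 = \left(-341173\right) 1517 = -517559441$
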